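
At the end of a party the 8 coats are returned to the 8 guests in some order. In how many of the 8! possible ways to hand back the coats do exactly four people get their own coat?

Choose which 4 of the 8 are fixed: C(8,4) = 70.
The other 4 form a derangement: !4 = 9.
Total: 70 × 9 = 630.

630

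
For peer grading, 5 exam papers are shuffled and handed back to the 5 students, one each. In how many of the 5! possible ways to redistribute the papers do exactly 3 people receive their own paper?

10

Choose which 3 of the 5 are fixed: C(5,3) = 10.
The remaining 2 must be deranged: !2 = 1.
Total: 10 × 1 = 10.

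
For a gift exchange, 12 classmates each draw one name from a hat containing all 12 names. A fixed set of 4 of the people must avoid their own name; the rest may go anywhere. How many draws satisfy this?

339696000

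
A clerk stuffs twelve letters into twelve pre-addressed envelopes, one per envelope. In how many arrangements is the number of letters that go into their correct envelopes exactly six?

Pick the 6 fixed positions: C(12,6) = 924 ways.
The other 6 form a derangement: !6 = 265.
Total: 924 × 265 = 244860.

244860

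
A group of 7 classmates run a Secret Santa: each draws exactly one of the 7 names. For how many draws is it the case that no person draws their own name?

1854

The subfactorial !7 = [7!/e] (nearest integer).
7! = 5040, and 5040/e ≈ 1854.11, so !7 = 1854.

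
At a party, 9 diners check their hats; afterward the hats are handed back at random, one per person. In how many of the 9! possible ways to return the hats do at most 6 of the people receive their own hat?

362843

Sum C(9,i)·!(9-i) for i = 0..6:
  i=0: C(9,0)·!9 = 1·133496 = 133496
  i=1: C(9,1)·!8 = 9·14833 = 133497
  i=2: C(9,2)·!7 = 36·1854 = 66744
  i=3: C(9,3)·!6 = 84·265 = 22260
  i=4: C(9,4)·!5 = 126·44 = 5544
  i=5: C(9,5)·!4 = 126·9 = 1134
  i=6: C(9,6)·!3 = 84·2 = 168
Total = 362843.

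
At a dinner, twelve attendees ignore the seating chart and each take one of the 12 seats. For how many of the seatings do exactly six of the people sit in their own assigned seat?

244860

Pick the 6 fixed positions: C(12,6) = 924 ways.
The other 6 form a derangement: !6 = 265.
Total: 924 × 265 = 244860.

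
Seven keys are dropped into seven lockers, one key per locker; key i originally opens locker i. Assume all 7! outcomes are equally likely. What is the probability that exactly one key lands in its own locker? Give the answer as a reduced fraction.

Favorable outcomes: C(7,1)·!6 = 7·265 = 1855.
Total outcomes: 7! = 5040.
Probability = 1855/5040 = 53/144.

53/144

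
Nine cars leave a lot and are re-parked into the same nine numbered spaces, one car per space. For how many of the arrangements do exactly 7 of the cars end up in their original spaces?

36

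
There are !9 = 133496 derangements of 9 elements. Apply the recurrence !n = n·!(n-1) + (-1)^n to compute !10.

1334961

!10 = 10·133496 + 1 = 1334961.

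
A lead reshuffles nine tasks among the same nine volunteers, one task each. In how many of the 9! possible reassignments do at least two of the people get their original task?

# with exactly i fixed is C(9,i)·!(9-i); sum over i=2..9:
  i=2: C(9,2)·!7 = 36·1854 = 66744
  i=3: C(9,3)·!6 = 84·265 = 22260
  i=4: C(9,4)·!5 = 126·44 = 5544
  i=5: C(9,5)·!4 = 126·9 = 1134
  i=6: C(9,6)·!3 = 84·2 = 168
  i=7: C(9,7)·!2 = 36·1 = 36
  i=8: C(9,8)·!1 = 9·0 = 0
  i=9: C(9,9)·!0 = 1·1 = 1
Total = 95887.

95887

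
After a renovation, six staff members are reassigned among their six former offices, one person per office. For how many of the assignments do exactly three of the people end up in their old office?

Pick the 3 fixed positions: C(6,3) = 20 ways.
The remaining 3 must be deranged: !3 = 2.
Total: 20 × 2 = 40.

40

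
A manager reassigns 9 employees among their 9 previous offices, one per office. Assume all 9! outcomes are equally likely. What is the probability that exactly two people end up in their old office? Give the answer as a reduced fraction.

Favorable outcomes: C(9,2)·!7 = 36·1854 = 66744.
Total outcomes: 9! = 362880.
Probability = 66744/362880 = 103/560.

103/560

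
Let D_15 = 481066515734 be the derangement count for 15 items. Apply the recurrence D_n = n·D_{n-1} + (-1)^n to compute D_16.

D_16 = 16·481066515734 + 1 = 7697064251745.

7697064251745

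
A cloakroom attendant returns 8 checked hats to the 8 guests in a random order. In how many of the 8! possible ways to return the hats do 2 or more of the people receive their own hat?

10655

Sum C(8,i)·!(8-i) for i = 2..8:
  i=2: C(8,2)·!6 = 28·265 = 7420
  i=3: C(8,3)·!5 = 56·44 = 2464
  i=4: C(8,4)·!4 = 70·9 = 630
  i=5: C(8,5)·!3 = 56·2 = 112
  i=6: C(8,6)·!2 = 28·1 = 28
  i=7: C(8,7)·!1 = 8·0 = 0
  i=8: C(8,8)·!0 = 1·1 = 1
Total = 10655.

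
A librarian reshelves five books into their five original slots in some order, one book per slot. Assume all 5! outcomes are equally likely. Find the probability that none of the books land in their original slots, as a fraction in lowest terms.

Favorable outcomes: !5 = 44.
Total outcomes: 5! = 120.
Probability = 44/120 = 11/30.

11/30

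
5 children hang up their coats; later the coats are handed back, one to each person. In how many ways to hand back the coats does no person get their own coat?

Recurrence: !5 = 5·!4 + (-1)^5.
!5 = 5·9 - 1 = 44

44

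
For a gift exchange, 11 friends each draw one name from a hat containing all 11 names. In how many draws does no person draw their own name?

14684570

The subfactorial !11 = [11!/e] (nearest integer).
11! = 39916800, and 39916800/e ≈ 14684570.08, so !11 = 14684570.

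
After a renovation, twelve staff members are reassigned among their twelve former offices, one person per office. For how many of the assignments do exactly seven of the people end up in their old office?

Choose which 7 of the 12 are fixed: C(12,7) = 792.
The remaining 5 must be deranged: !5 = 44.
Total: 792 × 44 = 34848.

34848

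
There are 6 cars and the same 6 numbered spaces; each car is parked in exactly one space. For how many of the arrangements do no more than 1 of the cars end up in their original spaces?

# with exactly i fixed is C(6,i)·!(6-i); sum over i=0..1:
  i=0: C(6,0)·!6 = 1·265 = 265
  i=1: C(6,1)·!5 = 6·44 = 264
Total = 529.

529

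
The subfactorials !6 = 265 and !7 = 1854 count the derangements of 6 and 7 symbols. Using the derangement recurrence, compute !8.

14833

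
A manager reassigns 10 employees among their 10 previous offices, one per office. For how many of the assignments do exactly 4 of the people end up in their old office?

Choose which 4 of the 10 are fixed: C(10,4) = 210.
The other 6 form a derangement: !6 = 265.
Total: 210 × 265 = 55650.

55650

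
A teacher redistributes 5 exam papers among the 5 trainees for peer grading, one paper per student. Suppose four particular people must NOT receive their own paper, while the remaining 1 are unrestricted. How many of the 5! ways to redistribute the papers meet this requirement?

53

Let A_j be the event that the j-th constrained one is fixed. By inclusion-exclusion over the 4 events:
Σ_{j=0}^{4} (-1)^j C(4,j)(5-j)!
= C(4,0)·5! - C(4,1)·4! + C(4,2)·3! - C(4,3)·2! + C(4,4)·1!
= 120 - 96 + 36 - 8 + 1
= 53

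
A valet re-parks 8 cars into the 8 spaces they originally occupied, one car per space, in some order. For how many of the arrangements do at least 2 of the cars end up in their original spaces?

# with exactly i fixed is C(8,i)·!(8-i); sum over i=2..8:
  i=2: C(8,2)·!6 = 28·265 = 7420
  i=3: C(8,3)·!5 = 56·44 = 2464
  i=4: C(8,4)·!4 = 70·9 = 630
  i=5: C(8,5)·!3 = 56·2 = 112
  i=6: C(8,6)·!2 = 28·1 = 28
  i=7: C(8,7)·!1 = 8·0 = 0
  i=8: C(8,8)·!0 = 1·1 = 1
Total = 10655.

10655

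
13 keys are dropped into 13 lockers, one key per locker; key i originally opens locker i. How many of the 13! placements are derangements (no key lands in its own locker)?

Use !n = (n-1)(!(n-1) + !(n-2)).
!13 = 12·(176214841 + 14684570) = 12·190899411 = 2290792932

2290792932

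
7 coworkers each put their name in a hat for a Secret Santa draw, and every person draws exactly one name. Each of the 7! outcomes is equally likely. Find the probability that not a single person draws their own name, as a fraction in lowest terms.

103/280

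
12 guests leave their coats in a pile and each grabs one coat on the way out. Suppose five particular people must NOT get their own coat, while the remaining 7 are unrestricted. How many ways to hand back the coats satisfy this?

312273360

Let A_j be the event that the j-th constrained one is fixed. By inclusion-exclusion over the 5 events:
Σ_{j=0}^{5} (-1)^j C(5,j)(12-j)!
= C(5,0)·12! - C(5,1)·11! + C(5,2)·10! - C(5,3)·9! + C(5,4)·8! - C(5,5)·7!
= 479001600 - 199584000 + 36288000 - 3628800 + 201600 - 5040
= 312273360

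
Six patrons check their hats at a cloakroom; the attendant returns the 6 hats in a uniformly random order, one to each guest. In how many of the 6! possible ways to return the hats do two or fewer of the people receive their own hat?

664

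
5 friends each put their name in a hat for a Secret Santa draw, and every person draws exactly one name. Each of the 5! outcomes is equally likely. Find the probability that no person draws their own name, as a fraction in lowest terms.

11/30

Favorable outcomes: !5 = 44.
Total outcomes: 5! = 120.
Probability = 44/120 = 11/30.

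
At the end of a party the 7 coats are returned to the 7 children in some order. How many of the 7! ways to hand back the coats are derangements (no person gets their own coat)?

The subfactorial !7 = [7!/e] (nearest integer).
7! = 5040, and 5040/e ≈ 1854.11, so !7 = 1854.

1854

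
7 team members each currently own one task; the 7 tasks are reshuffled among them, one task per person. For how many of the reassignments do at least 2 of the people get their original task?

1331

Sum C(7,i)·!(7-i) for i = 2..7:
  i=2: C(7,2)·!5 = 21·44 = 924
  i=3: C(7,3)·!4 = 35·9 = 315
  i=4: C(7,4)·!3 = 35·2 = 70
  i=5: C(7,5)·!2 = 21·1 = 21
  i=6: C(7,6)·!1 = 7·0 = 0
  i=7: C(7,7)·!0 = 1·1 = 1
Total = 1331.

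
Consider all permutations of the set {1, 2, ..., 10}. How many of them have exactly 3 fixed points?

222480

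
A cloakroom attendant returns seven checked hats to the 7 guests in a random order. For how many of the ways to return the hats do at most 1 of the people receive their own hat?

3709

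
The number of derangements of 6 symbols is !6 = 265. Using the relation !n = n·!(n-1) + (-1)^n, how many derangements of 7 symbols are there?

1854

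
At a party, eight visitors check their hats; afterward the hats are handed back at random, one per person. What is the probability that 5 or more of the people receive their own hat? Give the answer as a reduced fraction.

Favorable outcomes: Σ_{i≥5} C(8,i)·!(8-i) = 56·2 + 28·1 + 8·0 + 1·1 = 141.
Total outcomes: 8! = 40320.
Probability = 141/40320 = 47/13440.

47/13440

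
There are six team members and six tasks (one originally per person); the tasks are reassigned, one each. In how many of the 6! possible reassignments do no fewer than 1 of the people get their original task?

# with exactly i fixed is C(6,i)·!(6-i); sum over i=1..6:
  i=1: C(6,1)·!5 = 6·44 = 264
  i=2: C(6,2)·!4 = 15·9 = 135
  i=3: C(6,3)·!3 = 20·2 = 40
  i=4: C(6,4)·!2 = 15·1 = 15
  i=5: C(6,5)·!1 = 6·0 = 0
  i=6: C(6,6)·!0 = 1·1 = 1
Total = 455.

455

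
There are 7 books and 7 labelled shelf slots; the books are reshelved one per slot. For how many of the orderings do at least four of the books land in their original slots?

92

# with exactly i fixed is C(7,i)·!(7-i); sum over i=4..7:
  i=4: C(7,4)·!3 = 35·2 = 70
  i=5: C(7,5)·!2 = 21·1 = 21
  i=6: C(7,6)·!1 = 7·0 = 0
  i=7: C(7,7)·!0 = 1·1 = 1
Total = 92.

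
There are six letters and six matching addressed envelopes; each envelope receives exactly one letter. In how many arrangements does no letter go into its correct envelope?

265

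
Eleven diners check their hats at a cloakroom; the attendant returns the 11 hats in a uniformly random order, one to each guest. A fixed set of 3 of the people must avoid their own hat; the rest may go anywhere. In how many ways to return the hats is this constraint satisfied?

Inclusion-exclusion on the 3 forbidden self-matches:
Σ_{j=0}^{3} (-1)^j C(3,j)(11-j)!
= C(3,0)·11! - C(3,1)·10! + C(3,2)·9! - C(3,3)·8!
= 39916800 - 10886400 + 1088640 - 40320
= 30078720

30078720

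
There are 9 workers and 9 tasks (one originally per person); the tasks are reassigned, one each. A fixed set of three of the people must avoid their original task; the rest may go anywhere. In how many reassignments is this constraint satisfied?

256320

Let A_j be the event that the j-th constrained one is fixed. By inclusion-exclusion over the 3 events:
Σ_{j=0}^{3} (-1)^j C(3,j)(9-j)!
= C(3,0)·9! - C(3,1)·8! + C(3,2)·7! - C(3,3)·6!
= 362880 - 120960 + 15120 - 720
= 256320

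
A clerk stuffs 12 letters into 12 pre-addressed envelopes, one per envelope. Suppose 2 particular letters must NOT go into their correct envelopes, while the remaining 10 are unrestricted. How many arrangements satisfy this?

Inclusion-exclusion on the 2 forbidden self-matches:
Σ_{j=0}^{2} (-1)^j C(2,j)(12-j)!
= C(2,0)·12! - C(2,1)·11! + C(2,2)·10!
= 479001600 - 79833600 + 3628800
= 402796800

402796800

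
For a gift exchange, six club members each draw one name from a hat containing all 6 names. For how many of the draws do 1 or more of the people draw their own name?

455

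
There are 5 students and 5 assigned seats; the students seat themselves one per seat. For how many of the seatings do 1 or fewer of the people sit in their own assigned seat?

Sum C(5,i)·!(5-i) for i = 0..1:
  i=0: C(5,0)·!5 = 1·44 = 44
  i=1: C(5,1)·!4 = 5·9 = 45
Total = 89.

89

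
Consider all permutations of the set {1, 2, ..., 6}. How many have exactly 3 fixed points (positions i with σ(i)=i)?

Choose which 3 of the 6 are fixed: C(6,3) = 20.
The other 3 form a derangement: !3 = 2.
Total: 20 × 2 = 40.

40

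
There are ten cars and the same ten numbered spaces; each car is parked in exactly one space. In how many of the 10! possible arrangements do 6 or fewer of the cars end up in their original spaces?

Sum C(10,i)·!(10-i) for i = 0..6:
  i=0: C(10,0)·!10 = 1·1334961 = 1334961
  i=1: C(10,1)·!9 = 10·133496 = 1334960
  i=2: C(10,2)·!8 = 45·14833 = 667485
  i=3: C(10,3)·!7 = 120·1854 = 222480
  i=4: C(10,4)·!6 = 210·265 = 55650
  i=5: C(10,5)·!5 = 252·44 = 11088
  i=6: C(10,6)·!4 = 210·9 = 1890
Total = 3628514.

3628514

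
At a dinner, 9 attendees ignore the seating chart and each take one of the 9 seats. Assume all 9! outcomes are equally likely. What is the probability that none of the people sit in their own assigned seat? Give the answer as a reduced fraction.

16687/45360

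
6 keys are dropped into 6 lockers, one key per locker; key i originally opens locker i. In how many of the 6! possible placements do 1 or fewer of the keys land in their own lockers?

529

Sum C(6,i)·!(6-i) for i = 0..1:
  i=0: C(6,0)·!6 = 1·265 = 265
  i=1: C(6,1)·!5 = 6·44 = 264
Total = 529.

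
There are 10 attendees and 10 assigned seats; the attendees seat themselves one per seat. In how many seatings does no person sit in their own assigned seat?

1334961

The number of derangements of 10 is !10 = Σ_{k=0}^{10} (-1)^k·10!/k!
= 10! - 10!/1! + 10!/2! - 10!/3! + 10!/4! - 10!/5! + 10!/6! - 10!/7! + 10!/8! - 10!/9! + 10!/10!
= 3628800 - 3628800 + 1814400 - 604800 + 151200 - 30240 + 5040 - 720 + 90 - 10 + 1
= 1334961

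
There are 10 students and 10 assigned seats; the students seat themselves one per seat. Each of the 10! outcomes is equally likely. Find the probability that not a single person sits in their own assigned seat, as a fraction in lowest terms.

16481/44800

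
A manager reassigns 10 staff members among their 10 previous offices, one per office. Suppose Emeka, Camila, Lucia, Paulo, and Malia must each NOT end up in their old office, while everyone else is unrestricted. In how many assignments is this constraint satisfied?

2170680

Inclusion-exclusion on the 5 forbidden self-matches:
Σ_{j=0}^{5} (-1)^j C(5,j)(10-j)!
= C(5,0)·10! - C(5,1)·9! + C(5,2)·8! - C(5,3)·7! + C(5,4)·6! - C(5,5)·5!
= 3628800 - 1814400 + 403200 - 50400 + 3600 - 120
= 2170680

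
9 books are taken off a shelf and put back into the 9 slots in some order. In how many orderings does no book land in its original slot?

133496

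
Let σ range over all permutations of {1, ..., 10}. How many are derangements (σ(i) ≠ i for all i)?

1334961

!10 = 10! · Σ_{k=0}^{10} (-1)^k/k!
= 10! - 10!/1! + 10!/2! - 10!/3! + 10!/4! - 10!/5! + 10!/6! - 10!/7! + 10!/8! - 10!/9! + 10!/10!
= 3628800 - 3628800 + 1814400 - 604800 + 151200 - 30240 + 5040 - 720 + 90 - 10 + 1
= 1334961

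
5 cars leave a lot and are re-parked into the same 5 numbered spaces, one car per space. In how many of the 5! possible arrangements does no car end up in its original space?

44

Recurrence: !5 = 4·(!4 + !3).
!5 = 4·(9 + 2) = 4·11 = 44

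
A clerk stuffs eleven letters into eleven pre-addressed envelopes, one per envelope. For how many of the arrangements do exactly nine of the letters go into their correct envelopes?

55

Pick the 9 fixed positions: C(11,9) = 55 ways.
The remaining 2 must be deranged: !2 = 1.
Total: 55 × 1 = 55.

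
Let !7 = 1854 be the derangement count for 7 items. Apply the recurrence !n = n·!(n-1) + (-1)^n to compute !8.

14833

!8 = 8·1854 + 1 = 14833.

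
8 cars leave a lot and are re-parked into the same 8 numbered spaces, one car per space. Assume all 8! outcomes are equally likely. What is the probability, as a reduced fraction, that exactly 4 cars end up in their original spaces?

Favorable outcomes: C(8,4)·!4 = 70·9 = 630.
Total outcomes: 8! = 40320.
Probability = 630/40320 = 1/64.

1/64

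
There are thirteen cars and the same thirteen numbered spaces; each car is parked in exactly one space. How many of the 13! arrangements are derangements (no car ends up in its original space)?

2290792932

By inclusion-exclusion, !13 = Σ (-1)^k · 13!/k! for k=0..13
= 13! - 13!/1! + 13!/2! - 13!/3! + 13!/4! - 13!/5! + 13!/6! - 13!/7! + 13!/8! - 13!/9! + 13!/10! - 13!/11! + 13!/12! - 13!/13!
= 6227020800 - 6227020800 + 3113510400 - 1037836800 + 259459200 - 51891840 + 8648640 - 1235520 + 154440 - 17160 + 1716 - 156 + 13 - 1
= 2290792932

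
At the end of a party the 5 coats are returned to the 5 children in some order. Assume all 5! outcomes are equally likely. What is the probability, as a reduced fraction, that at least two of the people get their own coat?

Favorable outcomes: Σ_{i≥2} C(5,i)·!(5-i) = 10·2 + 10·1 + 5·0 + 1·1 = 31.
Total outcomes: 5! = 120.
Probability = 31/120 = 31/120.

31/120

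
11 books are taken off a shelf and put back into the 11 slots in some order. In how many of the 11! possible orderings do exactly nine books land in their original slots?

Pick the 9 fixed positions: C(11,9) = 55 ways.
The remaining 2 must be deranged: !2 = 1.
Total: 55 × 1 = 55.

55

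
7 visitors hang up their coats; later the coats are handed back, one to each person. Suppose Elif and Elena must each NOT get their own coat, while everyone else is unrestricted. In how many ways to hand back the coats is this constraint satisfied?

Inclusion-exclusion on the 2 forbidden self-matches:
Σ_{j=0}^{2} (-1)^j C(2,j)(7-j)!
= C(2,0)·7! - C(2,1)·6! + C(2,2)·5!
= 5040 - 1440 + 120
= 3720

3720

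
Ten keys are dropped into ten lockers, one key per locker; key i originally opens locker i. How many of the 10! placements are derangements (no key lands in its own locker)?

1334961

The subfactorial !10 = [10!/e] (nearest integer).
10! = 3628800, and 3628800/e ≈ 1334960.92, so !10 = 1334961.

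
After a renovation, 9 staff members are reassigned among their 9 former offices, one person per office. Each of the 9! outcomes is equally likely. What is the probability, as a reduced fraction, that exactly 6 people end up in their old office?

1/2160

Favorable outcomes: C(9,6)·!3 = 84·2 = 168.
Total outcomes: 9! = 362880.
Probability = 168/362880 = 1/2160.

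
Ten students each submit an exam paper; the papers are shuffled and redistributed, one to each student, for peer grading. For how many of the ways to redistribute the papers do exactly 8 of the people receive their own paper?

Choose which 8 of the 10 are fixed: C(10,8) = 45.
The other 2 form a derangement: !2 = 1.
Total: 45 × 1 = 45.

45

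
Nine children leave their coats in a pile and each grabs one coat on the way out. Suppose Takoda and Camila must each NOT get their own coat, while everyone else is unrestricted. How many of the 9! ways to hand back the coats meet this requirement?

Let A_j be the event that the j-th constrained one is fixed. By inclusion-exclusion over the 2 events:
Σ_{j=0}^{2} (-1)^j C(2,j)(9-j)!
= C(2,0)·9! - C(2,1)·8! + C(2,2)·7!
= 362880 - 80640 + 5040
= 287280

287280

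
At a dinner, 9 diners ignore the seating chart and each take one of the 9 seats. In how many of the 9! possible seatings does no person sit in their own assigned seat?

The subfactorial !9 = [9!/e] (nearest integer).
9! = 362880, and 362880/e ≈ 133496.09, so !9 = 133496.

133496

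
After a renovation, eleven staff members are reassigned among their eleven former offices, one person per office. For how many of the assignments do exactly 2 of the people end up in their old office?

Pick the 2 fixed positions: C(11,2) = 55 ways.
The remaining 9 must be deranged: !9 = 133496.
Total: 55 × 133496 = 7342280.

7342280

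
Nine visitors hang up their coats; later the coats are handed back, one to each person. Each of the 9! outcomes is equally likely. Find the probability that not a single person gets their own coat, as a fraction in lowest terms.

16687/45360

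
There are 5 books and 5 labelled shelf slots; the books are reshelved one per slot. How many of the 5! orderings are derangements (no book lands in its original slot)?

By inclusion-exclusion, !5 = Σ (-1)^k · 5!/k! for k=0..5
= 5! - 5!/1! + 5!/2! - 5!/3! + 5!/4! - 5!/5!
= 120 - 120 + 60 - 20 + 5 - 1
= 44

44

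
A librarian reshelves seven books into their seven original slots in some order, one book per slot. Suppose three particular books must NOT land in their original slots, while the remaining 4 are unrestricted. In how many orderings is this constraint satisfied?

Let A_j be the event that the j-th constrained one is fixed. By inclusion-exclusion over the 3 events:
Σ_{j=0}^{3} (-1)^j C(3,j)(7-j)!
= C(3,0)·7! - C(3,1)·6! + C(3,2)·5! - C(3,3)·4!
= 5040 - 2160 + 360 - 24
= 3216

3216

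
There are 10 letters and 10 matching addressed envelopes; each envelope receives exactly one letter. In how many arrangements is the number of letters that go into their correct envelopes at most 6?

3628514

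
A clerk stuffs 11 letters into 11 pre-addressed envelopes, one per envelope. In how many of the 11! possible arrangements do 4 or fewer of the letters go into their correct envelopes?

Sum C(11,i)·!(11-i) for i = 0..4:
  i=0: C(11,0)·!11 = 1·14684570 = 14684570
  i=1: C(11,1)·!10 = 11·1334961 = 14684571
  i=2: C(11,2)·!9 = 55·133496 = 7342280
  i=3: C(11,3)·!8 = 165·14833 = 2447445
  i=4: C(11,4)·!7 = 330·1854 = 611820
Total = 39770686.

39770686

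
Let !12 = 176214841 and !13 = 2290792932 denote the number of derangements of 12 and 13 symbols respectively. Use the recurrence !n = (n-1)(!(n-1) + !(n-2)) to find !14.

32071101049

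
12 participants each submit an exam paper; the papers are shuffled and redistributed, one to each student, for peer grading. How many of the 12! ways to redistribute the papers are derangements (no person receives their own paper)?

176214841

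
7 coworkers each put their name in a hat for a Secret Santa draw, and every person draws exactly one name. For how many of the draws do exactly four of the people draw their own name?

Choose which 4 of the 7 are fixed: C(7,4) = 35.
The other 3 form a derangement: !3 = 2.
Total: 35 × 2 = 70.

70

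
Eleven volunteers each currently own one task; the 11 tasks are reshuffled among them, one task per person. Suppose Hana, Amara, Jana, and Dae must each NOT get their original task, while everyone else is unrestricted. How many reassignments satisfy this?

27422640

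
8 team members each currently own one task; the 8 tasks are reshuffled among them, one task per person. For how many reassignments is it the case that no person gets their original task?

14833

!8 = 8! · Σ_{k=0}^{8} (-1)^k/k!
= 8! - 8!/1! + 8!/2! - 8!/3! + 8!/4! - 8!/5! + 8!/6! - 8!/7! + 8!/8!
= 40320 - 40320 + 20160 - 6720 + 1680 - 336 + 56 - 8 + 1
= 14833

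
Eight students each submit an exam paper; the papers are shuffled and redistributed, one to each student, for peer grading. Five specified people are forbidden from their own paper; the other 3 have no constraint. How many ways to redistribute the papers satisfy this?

Inclusion-exclusion on the 5 forbidden self-matches:
Σ_{j=0}^{5} (-1)^j C(5,j)(8-j)!
= C(5,0)·8! - C(5,1)·7! + C(5,2)·6! - C(5,3)·5! + C(5,4)·4! - C(5,5)·3!
= 40320 - 25200 + 7200 - 1200 + 120 - 6
= 21234

21234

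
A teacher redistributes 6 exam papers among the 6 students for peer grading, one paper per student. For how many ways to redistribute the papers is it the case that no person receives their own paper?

Use !n = (n-1)(!(n-1) + !(n-2)).
!6 = 5·(44 + 9) = 5·53 = 265

265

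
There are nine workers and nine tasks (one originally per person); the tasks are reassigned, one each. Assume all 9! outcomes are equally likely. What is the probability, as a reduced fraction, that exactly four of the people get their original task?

11/720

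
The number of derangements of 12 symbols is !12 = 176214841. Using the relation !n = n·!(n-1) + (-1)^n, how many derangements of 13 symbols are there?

2290792932

!13 = 13·176214841 - 1 = 2290792932.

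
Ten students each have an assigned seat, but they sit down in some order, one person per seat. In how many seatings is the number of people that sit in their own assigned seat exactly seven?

Choose which 7 of the 10 are fixed: C(10,7) = 120.
The other 3 form a derangement: !3 = 2.
Total: 120 × 2 = 240.

240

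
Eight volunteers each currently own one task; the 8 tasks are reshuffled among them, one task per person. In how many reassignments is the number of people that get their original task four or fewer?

40179

# with exactly i fixed is C(8,i)·!(8-i); sum over i=0..4:
  i=0: C(8,0)·!8 = 1·14833 = 14833
  i=1: C(8,1)·!7 = 8·1854 = 14832
  i=2: C(8,2)·!6 = 28·265 = 7420
  i=3: C(8,3)·!5 = 56·44 = 2464
  i=4: C(8,4)·!4 = 70·9 = 630
Total = 40179.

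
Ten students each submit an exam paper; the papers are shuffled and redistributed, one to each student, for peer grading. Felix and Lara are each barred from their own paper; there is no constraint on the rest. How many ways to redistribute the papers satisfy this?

2943360

Let A_j be the event that the j-th constrained one is fixed. By inclusion-exclusion over the 2 events:
Σ_{j=0}^{2} (-1)^j C(2,j)(10-j)!
= C(2,0)·10! - C(2,1)·9! + C(2,2)·8!
= 3628800 - 725760 + 40320
= 2943360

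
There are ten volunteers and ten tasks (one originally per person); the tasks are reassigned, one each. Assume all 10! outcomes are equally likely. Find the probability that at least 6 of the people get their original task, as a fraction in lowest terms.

Favorable outcomes: Σ_{i≥6} C(10,i)·!(10-i) = 210·9 + 120·2 + 45·1 + 10·0 + 1·1 = 2176.
Total outcomes: 10! = 3628800.
Probability = 2176/3628800 = 17/28350.

17/28350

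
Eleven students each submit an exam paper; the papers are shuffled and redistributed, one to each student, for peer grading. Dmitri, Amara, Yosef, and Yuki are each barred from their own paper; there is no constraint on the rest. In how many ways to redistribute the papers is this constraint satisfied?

27422640

Let A_j be the event that the j-th constrained one is fixed. By inclusion-exclusion over the 4 events:
Σ_{j=0}^{4} (-1)^j C(4,j)(11-j)!
= C(4,0)·11! - C(4,1)·10! + C(4,2)·9! - C(4,3)·8! + C(4,4)·7!
= 39916800 - 14515200 + 2177280 - 161280 + 5040
= 27422640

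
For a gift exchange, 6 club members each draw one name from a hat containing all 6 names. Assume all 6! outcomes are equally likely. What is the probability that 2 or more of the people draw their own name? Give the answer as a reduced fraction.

Favorable outcomes: Σ_{i≥2} C(6,i)·!(6-i) = 15·9 + 20·2 + 15·1 + 6·0 + 1·1 = 191.
Total outcomes: 6! = 720.
Probability = 191/720 = 191/720.

191/720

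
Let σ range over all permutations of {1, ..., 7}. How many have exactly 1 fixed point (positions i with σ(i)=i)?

Choose which one of the 7 is fixed: C(7,1) = 7.
The remaining 6 must be deranged: !6 = 265.
Total: 7 × 265 = 1855.

1855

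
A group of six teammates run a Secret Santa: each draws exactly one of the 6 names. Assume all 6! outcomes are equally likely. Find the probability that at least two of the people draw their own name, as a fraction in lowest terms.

Favorable outcomes: Σ_{i≥2} C(6,i)·!(6-i) = 15·9 + 20·2 + 15·1 + 6·0 + 1·1 = 191.
Total outcomes: 6! = 720.
Probability = 191/720 = 191/720.

191/720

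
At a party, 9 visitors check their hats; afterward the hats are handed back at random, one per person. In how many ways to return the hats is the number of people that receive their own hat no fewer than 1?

229384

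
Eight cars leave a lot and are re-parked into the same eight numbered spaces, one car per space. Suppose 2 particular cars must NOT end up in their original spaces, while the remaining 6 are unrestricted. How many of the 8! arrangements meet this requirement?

30960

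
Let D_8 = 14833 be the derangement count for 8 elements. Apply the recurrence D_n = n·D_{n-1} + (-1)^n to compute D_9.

133496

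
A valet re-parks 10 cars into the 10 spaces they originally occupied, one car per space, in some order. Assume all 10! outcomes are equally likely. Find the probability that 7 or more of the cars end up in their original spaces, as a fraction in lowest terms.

Favorable outcomes: Σ_{i≥7} C(10,i)·!(10-i) = 120·2 + 45·1 + 10·0 + 1·1 = 286.
Total outcomes: 10! = 3628800.
Probability = 286/3628800 = 143/1814400.

143/1814400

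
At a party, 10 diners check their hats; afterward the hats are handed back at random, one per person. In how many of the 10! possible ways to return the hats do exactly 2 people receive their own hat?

Pick the 2 fixed positions: C(10,2) = 45 ways.
The remaining 8 must be deranged: !8 = 14833.
Total: 45 × 14833 = 667485.

667485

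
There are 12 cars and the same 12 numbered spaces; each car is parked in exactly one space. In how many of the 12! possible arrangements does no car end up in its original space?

The subfactorial !12 = [12!/e] (nearest integer).
12! = 479001600, and 479001600/e ≈ 176214840.93, so !12 = 176214841.

176214841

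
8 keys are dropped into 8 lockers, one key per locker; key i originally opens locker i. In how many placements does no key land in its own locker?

14833

!8 = 8! · Σ_{k=0}^{8} (-1)^k/k!
= 8! - 8!/1! + 8!/2! - 8!/3! + 8!/4! - 8!/5! + 8!/6! - 8!/7! + 8!/8!
= 40320 - 40320 + 20160 - 6720 + 1680 - 336 + 56 - 8 + 1
= 14833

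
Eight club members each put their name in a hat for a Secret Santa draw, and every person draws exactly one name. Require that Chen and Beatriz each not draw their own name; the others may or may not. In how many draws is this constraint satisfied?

30960

Let A_j be the event that the j-th constrained one is fixed. By inclusion-exclusion over the 2 events:
Σ_{j=0}^{2} (-1)^j C(2,j)(8-j)!
= C(2,0)·8! - C(2,1)·7! + C(2,2)·6!
= 40320 - 10080 + 720
= 30960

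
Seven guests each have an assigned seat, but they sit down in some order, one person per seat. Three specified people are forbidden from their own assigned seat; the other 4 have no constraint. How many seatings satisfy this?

Let A_j be the event that the j-th constrained one is fixed. By inclusion-exclusion over the 3 events:
Σ_{j=0}^{3} (-1)^j C(3,j)(7-j)!
= C(3,0)·7! - C(3,1)·6! + C(3,2)·5! - C(3,3)·4!
= 5040 - 2160 + 360 - 24
= 3216

3216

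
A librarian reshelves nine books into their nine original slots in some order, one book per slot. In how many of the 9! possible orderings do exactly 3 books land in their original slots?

22260

Pick the 3 fixed positions: C(9,3) = 84 ways.
The remaining 6 must be deranged: !6 = 265.
Total: 84 × 265 = 22260.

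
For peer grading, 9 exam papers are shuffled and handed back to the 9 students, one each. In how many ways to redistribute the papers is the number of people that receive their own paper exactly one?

Pick the single fixed position: C(9,1) = 9 ways.
The other 8 form a derangement: !8 = 14833.
Total: 9 × 14833 = 133497.

133497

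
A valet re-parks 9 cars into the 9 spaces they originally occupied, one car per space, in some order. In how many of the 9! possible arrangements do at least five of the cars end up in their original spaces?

1339

# with exactly i fixed is C(9,i)·!(9-i); sum over i=5..9:
  i=5: C(9,5)·!4 = 126·9 = 1134
  i=6: C(9,6)·!3 = 84·2 = 168
  i=7: C(9,7)·!2 = 36·1 = 36
  i=8: C(9,8)·!1 = 9·0 = 0
  i=9: C(9,9)·!0 = 1·1 = 1
Total = 1339.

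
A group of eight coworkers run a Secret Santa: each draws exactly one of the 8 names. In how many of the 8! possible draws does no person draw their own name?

The subfactorial !8 = [8!/e] (nearest integer).
8! = 40320, and 40320/e ≈ 14832.90, so !8 = 14833.

14833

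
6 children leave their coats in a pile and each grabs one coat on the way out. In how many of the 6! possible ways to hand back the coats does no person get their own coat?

265

!6 = 6! · Σ_{k=0}^{6} (-1)^k/k!
= 6! - 6!/1! + 6!/2! - 6!/3! + 6!/4! - 6!/5! + 6!/6!
= 720 - 720 + 360 - 120 + 30 - 6 + 1
= 265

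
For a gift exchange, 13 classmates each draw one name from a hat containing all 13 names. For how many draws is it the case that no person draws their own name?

2290792932

!13 is the nearest integer to 13!/e.
13! = 6227020800, and 6227020800/e ≈ 2290792932.07, so !13 = 2290792932.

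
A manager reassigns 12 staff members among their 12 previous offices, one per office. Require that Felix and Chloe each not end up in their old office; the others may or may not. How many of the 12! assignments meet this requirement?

402796800

Inclusion-exclusion on the 2 forbidden self-matches:
Σ_{j=0}^{2} (-1)^j C(2,j)(12-j)!
= C(2,0)·12! - C(2,1)·11! + C(2,2)·10!
= 479001600 - 79833600 + 3628800
= 402796800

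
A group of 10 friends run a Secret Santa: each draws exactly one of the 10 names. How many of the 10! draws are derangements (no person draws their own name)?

1334961

By inclusion-exclusion, !10 = Σ (-1)^k · 10!/k! for k=0..10
= 10! - 10!/1! + 10!/2! - 10!/3! + 10!/4! - 10!/5! + 10!/6! - 10!/7! + 10!/8! - 10!/9! + 10!/10!
= 3628800 - 3628800 + 1814400 - 604800 + 151200 - 30240 + 5040 - 720 + 90 - 10 + 1
= 1334961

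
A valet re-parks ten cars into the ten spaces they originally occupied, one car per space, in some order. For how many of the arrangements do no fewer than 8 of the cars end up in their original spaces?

# with exactly i fixed is C(10,i)·!(10-i); sum over i=8..10:
  i=8: C(10,8)·!2 = 45·1 = 45
  i=9: C(10,9)·!1 = 10·0 = 0
  i=10: C(10,10)·!0 = 1·1 = 1
Total = 46.

46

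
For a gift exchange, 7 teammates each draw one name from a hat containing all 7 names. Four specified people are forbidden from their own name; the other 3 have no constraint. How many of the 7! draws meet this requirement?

Let A_j be the event that the j-th constrained one is fixed. By inclusion-exclusion over the 4 events:
Σ_{j=0}^{4} (-1)^j C(4,j)(7-j)!
= C(4,0)·7! - C(4,1)·6! + C(4,2)·5! - C(4,3)·4! + C(4,4)·3!
= 5040 - 2880 + 720 - 96 + 6
= 2790

2790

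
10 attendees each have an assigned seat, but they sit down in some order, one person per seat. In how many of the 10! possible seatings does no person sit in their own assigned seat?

1334961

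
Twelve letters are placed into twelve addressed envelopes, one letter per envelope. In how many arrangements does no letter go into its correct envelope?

176214841

The number of derangements of 12 is !12 = Σ_{k=0}^{12} (-1)^k·12!/k!
= 12! - 12!/1! + 12!/2! - 12!/3! + 12!/4! - 12!/5! + 12!/6! - 12!/7! + 12!/8! - 12!/9! + 12!/10! - 12!/11! + 12!/12!
= 479001600 - 479001600 + 239500800 - 79833600 + 19958400 - 3991680 + 665280 - 95040 + 11880 - 1320 + 132 - 12 + 1
= 176214841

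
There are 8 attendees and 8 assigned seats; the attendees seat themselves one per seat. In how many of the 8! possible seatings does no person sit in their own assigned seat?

14833

!8 is the nearest integer to 8!/e.
8! = 40320, and 40320/e ≈ 14832.90, so !8 = 14833.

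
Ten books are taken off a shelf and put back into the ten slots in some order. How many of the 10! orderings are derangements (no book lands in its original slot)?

!10 is the nearest integer to 10!/e.
10! = 3628800, and 3628800/e ≈ 1334960.92, so !10 = 1334961.

1334961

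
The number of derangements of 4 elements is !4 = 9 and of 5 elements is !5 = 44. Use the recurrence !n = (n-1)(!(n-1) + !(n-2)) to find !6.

265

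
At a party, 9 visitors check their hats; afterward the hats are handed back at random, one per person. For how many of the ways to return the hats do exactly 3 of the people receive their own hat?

22260

Choose which 3 of the 9 are fixed: C(9,3) = 84.
The remaining 6 must be deranged: !6 = 265.
Total: 84 × 265 = 22260.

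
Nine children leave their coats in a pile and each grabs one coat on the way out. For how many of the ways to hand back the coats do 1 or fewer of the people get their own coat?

266993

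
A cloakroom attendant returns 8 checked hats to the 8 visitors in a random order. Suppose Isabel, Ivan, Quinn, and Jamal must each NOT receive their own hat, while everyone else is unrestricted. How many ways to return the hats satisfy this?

24024

Inclusion-exclusion on the 4 forbidden self-matches:
Σ_{j=0}^{4} (-1)^j C(4,j)(8-j)!
= C(4,0)·8! - C(4,1)·7! + C(4,2)·6! - C(4,3)·5! + C(4,4)·4!
= 40320 - 20160 + 4320 - 480 + 24
= 24024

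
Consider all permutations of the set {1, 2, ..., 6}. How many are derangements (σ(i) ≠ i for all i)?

265

The number of derangements of 6 is !6 = Σ_{k=0}^{6} (-1)^k·6!/k!
= 6! - 6!/1! + 6!/2! - 6!/3! + 6!/4! - 6!/5! + 6!/6!
= 720 - 720 + 360 - 120 + 30 - 6 + 1
= 265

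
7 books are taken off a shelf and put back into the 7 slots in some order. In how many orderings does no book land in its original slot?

The subfactorial !7 = [7!/e] (nearest integer).
7! = 5040, and 5040/e ≈ 1854.11, so !7 = 1854.

1854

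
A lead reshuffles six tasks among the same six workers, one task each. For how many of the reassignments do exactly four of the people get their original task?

Pick the 4 fixed positions: C(6,4) = 15 ways.
The other 2 form a derangement: !2 = 1.
Total: 15 × 1 = 15.

15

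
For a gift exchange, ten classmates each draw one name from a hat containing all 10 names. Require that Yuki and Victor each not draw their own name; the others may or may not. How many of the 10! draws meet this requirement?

2943360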